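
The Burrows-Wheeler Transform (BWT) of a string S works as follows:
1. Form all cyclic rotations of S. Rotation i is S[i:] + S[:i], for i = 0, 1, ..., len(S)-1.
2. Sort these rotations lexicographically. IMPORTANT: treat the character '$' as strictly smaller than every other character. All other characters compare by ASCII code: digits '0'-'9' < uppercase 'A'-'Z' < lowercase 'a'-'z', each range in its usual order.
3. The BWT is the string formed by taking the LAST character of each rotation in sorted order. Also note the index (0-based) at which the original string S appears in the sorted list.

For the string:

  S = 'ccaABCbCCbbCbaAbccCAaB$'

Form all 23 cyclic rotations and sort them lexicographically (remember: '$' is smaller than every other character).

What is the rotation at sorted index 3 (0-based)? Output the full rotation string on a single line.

Answer: AbccCAaB$ccaABCbCCbbCba

Derivation:
All 23 rotations (rotation i = S[i:]+S[:i]):
  rot[0] = ccaABCbCCbbCbaAbccCAaB$
  rot[1] = caABCbCCbbCbaAbccCAaB$c
  rot[2] = aABCbCCbbCbaAbccCAaB$cc
  rot[3] = ABCbCCbbCbaAbccCAaB$cca
  rot[4] = BCbCCbbCbaAbccCAaB$ccaA
  rot[5] = CbCCbbCbaAbccCAaB$ccaAB
  rot[6] = bCCbbCbaAbccCAaB$ccaABC
  rot[7] = CCbbCbaAbccCAaB$ccaABCb
  rot[8] = CbbCbaAbccCAaB$ccaABCbC
  rot[9] = bbCbaAbccCAaB$ccaABCbCC
  rot[10] = bCbaAbccCAaB$ccaABCbCCb
  rot[11] = CbaAbccCAaB$ccaABCbCCbb
  rot[12] = baAbccCAaB$ccaABCbCCbbC
  rot[13] = aAbccCAaB$ccaABCbCCbbCb
  rot[14] = AbccCAaB$ccaABCbCCbbCba
  rot[15] = bccCAaB$ccaABCbCCbbCbaA
  rot[16] = ccCAaB$ccaABCbCCbbCbaAb
  rot[17] = cCAaB$ccaABCbCCbbCbaAbc
  rot[18] = CAaB$ccaABCbCCbbCbaAbcc
  rot[19] = AaB$ccaABCbCCbbCbaAbccC
  rot[20] = aB$ccaABCbCCbbCbaAbccCA
  rot[21] = B$ccaABCbCCbbCbaAbccCAa
  rot[22] = $ccaABCbCCbbCbaAbccCAaB
Sorted (with $ < everything):
  sorted[0] = $ccaABCbCCbbCbaAbccCAaB
  sorted[1] = ABCbCCbbCbaAbccCAaB$cca
  sorted[2] = AaB$ccaABCbCCbbCbaAbccC
  sorted[3] = AbccCAaB$ccaABCbCCbbCba
  sorted[4] = B$ccaABCbCCbbCbaAbccCAa
  sorted[5] = BCbCCbbCbaAbccCAaB$ccaA
  sorted[6] = CAaB$ccaABCbCCbbCbaAbcc
  sorted[7] = CCbbCbaAbccCAaB$ccaABCb
  sorted[8] = CbCCbbCbaAbccCAaB$ccaAB
  sorted[9] = CbaAbccCAaB$ccaABCbCCbb
  sorted[10] = CbbCbaAbccCAaB$ccaABCbC
  sorted[11] = aABCbCCbbCbaAbccCAaB$cc
  sorted[12] = aAbccCAaB$ccaABCbCCbbCb
  sorted[13] = aB$ccaABCbCCbbCbaAbccCA
  sorted[14] = bCCbbCbaAbccCAaB$ccaABC
  sorted[15] = bCbaAbccCAaB$ccaABCbCCb
  sorted[16] = baAbccCAaB$ccaABCbCCbbC
  sorted[17] = bbCbaAbccCAaB$ccaABCbCC
  sorted[18] = bccCAaB$ccaABCbCCbbCbaA
  sorted[19] = cCAaB$ccaABCbCCbbCbaAbc
  sorted[20] = caABCbCCbbCbaAbccCAaB$c
  sorted[21] = ccCAaB$ccaABCbCCbbCbaAb
  sorted[22] = ccaABCbCCbbCbaAbccCAaB$
sorted[3] = AbccCAaB$ccaABCbCCbbCba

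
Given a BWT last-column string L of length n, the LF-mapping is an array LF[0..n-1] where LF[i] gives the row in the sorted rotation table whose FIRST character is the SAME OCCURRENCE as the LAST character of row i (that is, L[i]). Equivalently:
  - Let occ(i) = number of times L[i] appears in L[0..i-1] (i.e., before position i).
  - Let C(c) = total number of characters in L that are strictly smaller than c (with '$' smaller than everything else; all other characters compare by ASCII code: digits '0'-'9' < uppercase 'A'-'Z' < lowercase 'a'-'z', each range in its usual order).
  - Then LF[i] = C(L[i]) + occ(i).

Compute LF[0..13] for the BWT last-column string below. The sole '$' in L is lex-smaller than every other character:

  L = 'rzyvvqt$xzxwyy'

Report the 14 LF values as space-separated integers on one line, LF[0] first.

Char counts: '$':1, 'q':1, 'r':1, 't':1, 'v':2, 'w':1, 'x':2, 'y':3, 'z':2
C (first-col start): C('$')=0, C('q')=1, C('r')=2, C('t')=3, C('v')=4, C('w')=6, C('x')=7, C('y')=9, C('z')=12
L[0]='r': occ=0, LF[0]=C('r')+0=2+0=2
L[1]='z': occ=0, LF[1]=C('z')+0=12+0=12
L[2]='y': occ=0, LF[2]=C('y')+0=9+0=9
L[3]='v': occ=0, LF[3]=C('v')+0=4+0=4
L[4]='v': occ=1, LF[4]=C('v')+1=4+1=5
L[5]='q': occ=0, LF[5]=C('q')+0=1+0=1
L[6]='t': occ=0, LF[6]=C('t')+0=3+0=3
L[7]='$': occ=0, LF[7]=C('$')+0=0+0=0
L[8]='x': occ=0, LF[8]=C('x')+0=7+0=7
L[9]='z': occ=1, LF[9]=C('z')+1=12+1=13
L[10]='x': occ=1, LF[10]=C('x')+1=7+1=8
L[11]='w': occ=0, LF[11]=C('w')+0=6+0=6
L[12]='y': occ=1, LF[12]=C('y')+1=9+1=10
L[13]='y': occ=2, LF[13]=C('y')+2=9+2=11

Answer: 2 12 9 4 5 1 3 0 7 13 8 6 10 11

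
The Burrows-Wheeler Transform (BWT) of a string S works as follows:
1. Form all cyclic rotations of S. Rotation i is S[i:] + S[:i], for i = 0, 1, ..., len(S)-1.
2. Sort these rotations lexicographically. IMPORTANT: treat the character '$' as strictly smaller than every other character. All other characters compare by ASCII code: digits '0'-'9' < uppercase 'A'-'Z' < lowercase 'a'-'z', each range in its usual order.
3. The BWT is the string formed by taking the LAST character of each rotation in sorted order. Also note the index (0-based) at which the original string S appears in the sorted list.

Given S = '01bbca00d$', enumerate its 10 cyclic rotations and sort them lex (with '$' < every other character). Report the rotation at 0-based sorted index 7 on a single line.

Answer: bca00d$01b

Derivation:
All 10 rotations (rotation i = S[i:]+S[:i]):
  rot[0] = 01bbca00d$
  rot[1] = 1bbca00d$0
  rot[2] = bbca00d$01
  rot[3] = bca00d$01b
  rot[4] = ca00d$01bb
  rot[5] = a00d$01bbc
  rot[6] = 00d$01bbca
  rot[7] = 0d$01bbca0
  rot[8] = d$01bbca00
  rot[9] = $01bbca00d
Sorted (with $ < everything):
  sorted[0] = $01bbca00d
  sorted[1] = 00d$01bbca
  sorted[2] = 01bbca00d$
  sorted[3] = 0d$01bbca0
  sorted[4] = 1bbca00d$0
  sorted[5] = a00d$01bbc
  sorted[6] = bbca00d$01
  sorted[7] = bca00d$01b
  sorted[8] = ca00d$01bb
  sorted[9] = d$01bbca00
sorted[7] = bca00d$01b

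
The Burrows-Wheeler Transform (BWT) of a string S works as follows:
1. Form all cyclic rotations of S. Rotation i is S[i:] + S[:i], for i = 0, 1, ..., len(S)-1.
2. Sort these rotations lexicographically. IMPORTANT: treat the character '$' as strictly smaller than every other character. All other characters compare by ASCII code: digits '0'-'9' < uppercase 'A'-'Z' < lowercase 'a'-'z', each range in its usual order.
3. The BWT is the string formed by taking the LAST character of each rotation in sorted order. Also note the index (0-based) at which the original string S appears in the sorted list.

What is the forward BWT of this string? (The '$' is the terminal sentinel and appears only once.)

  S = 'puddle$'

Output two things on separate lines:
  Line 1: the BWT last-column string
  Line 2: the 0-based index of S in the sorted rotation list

Answer: eudld$p
5

Derivation:
All 7 rotations (rotation i = S[i:]+S[:i]):
  rot[0] = puddle$
  rot[1] = uddle$p
  rot[2] = ddle$pu
  rot[3] = dle$pud
  rot[4] = le$pudd
  rot[5] = e$puddl
  rot[6] = $puddle
Sorted (with $ < everything):
  sorted[0] = $puddle  (last char: 'e')
  sorted[1] = ddle$pu  (last char: 'u')
  sorted[2] = dle$pud  (last char: 'd')
  sorted[3] = e$puddl  (last char: 'l')
  sorted[4] = le$pudd  (last char: 'd')
  sorted[5] = puddle$  (last char: '$')
  sorted[6] = uddle$p  (last char: 'p')
Last column: eudld$p
Original string S is at sorted index 5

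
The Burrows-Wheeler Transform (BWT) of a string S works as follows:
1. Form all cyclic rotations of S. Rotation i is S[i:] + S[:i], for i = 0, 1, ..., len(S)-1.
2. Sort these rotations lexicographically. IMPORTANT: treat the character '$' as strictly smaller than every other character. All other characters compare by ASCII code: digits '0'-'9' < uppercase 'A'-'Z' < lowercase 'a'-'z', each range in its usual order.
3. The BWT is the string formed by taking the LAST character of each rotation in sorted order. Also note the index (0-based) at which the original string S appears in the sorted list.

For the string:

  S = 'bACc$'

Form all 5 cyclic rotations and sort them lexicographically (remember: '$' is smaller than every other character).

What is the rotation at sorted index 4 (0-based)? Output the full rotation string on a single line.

Answer: c$bAC

Derivation:
All 5 rotations (rotation i = S[i:]+S[:i]):
  rot[0] = bACc$
  rot[1] = ACc$b
  rot[2] = Cc$bA
  rot[3] = c$bAC
  rot[4] = $bACc
Sorted (with $ < everything):
  sorted[0] = $bACc
  sorted[1] = ACc$b
  sorted[2] = Cc$bA
  sorted[3] = bACc$
  sorted[4] = c$bAC
sorted[4] = c$bAC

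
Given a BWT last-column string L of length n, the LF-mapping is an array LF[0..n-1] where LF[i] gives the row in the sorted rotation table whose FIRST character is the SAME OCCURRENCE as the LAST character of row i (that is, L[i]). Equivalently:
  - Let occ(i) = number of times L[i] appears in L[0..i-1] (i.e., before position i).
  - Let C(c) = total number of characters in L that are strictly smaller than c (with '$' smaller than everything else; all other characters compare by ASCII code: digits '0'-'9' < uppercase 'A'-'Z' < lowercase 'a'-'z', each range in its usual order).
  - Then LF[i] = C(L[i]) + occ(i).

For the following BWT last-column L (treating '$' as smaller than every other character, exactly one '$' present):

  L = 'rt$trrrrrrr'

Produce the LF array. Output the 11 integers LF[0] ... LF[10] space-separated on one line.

Answer: 1 9 0 10 2 3 4 5 6 7 8

Derivation:
Char counts: '$':1, 'r':8, 't':2
C (first-col start): C('$')=0, C('r')=1, C('t')=9
L[0]='r': occ=0, LF[0]=C('r')+0=1+0=1
L[1]='t': occ=0, LF[1]=C('t')+0=9+0=9
L[2]='$': occ=0, LF[2]=C('$')+0=0+0=0
L[3]='t': occ=1, LF[3]=C('t')+1=9+1=10
L[4]='r': occ=1, LF[4]=C('r')+1=1+1=2
L[5]='r': occ=2, LF[5]=C('r')+2=1+2=3
L[6]='r': occ=3, LF[6]=C('r')+3=1+3=4
L[7]='r': occ=4, LF[7]=C('r')+4=1+4=5
L[8]='r': occ=5, LF[8]=C('r')+5=1+5=6
L[9]='r': occ=6, LF[9]=C('r')+6=1+6=7
L[10]='r': occ=7, LF[10]=C('r')+7=1+7=8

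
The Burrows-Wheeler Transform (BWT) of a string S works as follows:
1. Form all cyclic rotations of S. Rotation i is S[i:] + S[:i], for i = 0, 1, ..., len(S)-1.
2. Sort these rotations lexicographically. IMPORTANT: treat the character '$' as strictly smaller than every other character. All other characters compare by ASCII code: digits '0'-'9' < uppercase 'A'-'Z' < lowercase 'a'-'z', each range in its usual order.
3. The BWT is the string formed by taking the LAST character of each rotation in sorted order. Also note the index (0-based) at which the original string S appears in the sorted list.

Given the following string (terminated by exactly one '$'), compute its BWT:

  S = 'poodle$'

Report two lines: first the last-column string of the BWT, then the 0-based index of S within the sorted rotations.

All 7 rotations (rotation i = S[i:]+S[:i]):
  rot[0] = poodle$
  rot[1] = oodle$p
  rot[2] = odle$po
  rot[3] = dle$poo
  rot[4] = le$pood
  rot[5] = e$poodl
  rot[6] = $poodle
Sorted (with $ < everything):
  sorted[0] = $poodle  (last char: 'e')
  sorted[1] = dle$poo  (last char: 'o')
  sorted[2] = e$poodl  (last char: 'l')
  sorted[3] = le$pood  (last char: 'd')
  sorted[4] = odle$po  (last char: 'o')
  sorted[5] = oodle$p  (last char: 'p')
  sorted[6] = poodle$  (last char: '$')
Last column: eoldop$
Original string S is at sorted index 6

Answer: eoldop$
6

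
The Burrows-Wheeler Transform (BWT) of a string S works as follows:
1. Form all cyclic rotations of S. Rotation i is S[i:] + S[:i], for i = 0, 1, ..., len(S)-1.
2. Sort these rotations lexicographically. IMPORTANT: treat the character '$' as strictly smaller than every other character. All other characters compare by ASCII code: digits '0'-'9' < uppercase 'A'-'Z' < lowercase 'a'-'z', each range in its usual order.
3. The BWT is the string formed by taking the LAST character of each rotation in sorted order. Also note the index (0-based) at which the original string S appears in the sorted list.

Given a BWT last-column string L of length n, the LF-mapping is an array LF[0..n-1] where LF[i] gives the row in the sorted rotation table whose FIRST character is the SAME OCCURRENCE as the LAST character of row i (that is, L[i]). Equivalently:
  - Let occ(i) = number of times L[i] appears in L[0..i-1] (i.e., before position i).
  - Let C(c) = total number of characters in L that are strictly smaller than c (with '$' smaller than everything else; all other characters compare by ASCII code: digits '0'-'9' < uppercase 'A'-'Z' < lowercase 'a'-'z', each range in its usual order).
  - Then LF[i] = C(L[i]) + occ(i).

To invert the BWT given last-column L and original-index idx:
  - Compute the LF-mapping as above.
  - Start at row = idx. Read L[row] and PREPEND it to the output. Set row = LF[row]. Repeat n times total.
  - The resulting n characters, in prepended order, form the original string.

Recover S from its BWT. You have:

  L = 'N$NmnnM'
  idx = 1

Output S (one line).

Answer: MnnmNN$

Derivation:
LF mapping: 2 0 3 4 5 6 1
Walk LF starting at row 1, prepending L[row]:
  step 1: row=1, L[1]='$', prepend. Next row=LF[1]=0
  step 2: row=0, L[0]='N', prepend. Next row=LF[0]=2
  step 3: row=2, L[2]='N', prepend. Next row=LF[2]=3
  step 4: row=3, L[3]='m', prepend. Next row=LF[3]=4
  step 5: row=4, L[4]='n', prepend. Next row=LF[4]=5
  step 6: row=5, L[5]='n', prepend. Next row=LF[5]=6
  step 7: row=6, L[6]='M', prepend. Next row=LF[6]=1
Reversed output: MnnmNN$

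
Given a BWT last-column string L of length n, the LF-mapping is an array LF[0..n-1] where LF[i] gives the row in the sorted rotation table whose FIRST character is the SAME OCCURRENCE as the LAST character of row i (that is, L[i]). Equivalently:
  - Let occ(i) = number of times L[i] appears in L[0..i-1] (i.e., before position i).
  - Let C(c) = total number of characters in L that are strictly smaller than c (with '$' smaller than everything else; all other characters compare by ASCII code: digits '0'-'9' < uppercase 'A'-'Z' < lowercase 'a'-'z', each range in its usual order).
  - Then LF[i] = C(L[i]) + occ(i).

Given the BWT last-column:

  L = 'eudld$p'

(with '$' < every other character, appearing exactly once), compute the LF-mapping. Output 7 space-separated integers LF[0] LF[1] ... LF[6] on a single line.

Answer: 3 6 1 4 2 0 5

Derivation:
Char counts: '$':1, 'd':2, 'e':1, 'l':1, 'p':1, 'u':1
C (first-col start): C('$')=0, C('d')=1, C('e')=3, C('l')=4, C('p')=5, C('u')=6
L[0]='e': occ=0, LF[0]=C('e')+0=3+0=3
L[1]='u': occ=0, LF[1]=C('u')+0=6+0=6
L[2]='d': occ=0, LF[2]=C('d')+0=1+0=1
L[3]='l': occ=0, LF[3]=C('l')+0=4+0=4
L[4]='d': occ=1, LF[4]=C('d')+1=1+1=2
L[5]='$': occ=0, LF[5]=C('$')+0=0+0=0
L[6]='p': occ=0, LF[6]=C('p')+0=5+0=5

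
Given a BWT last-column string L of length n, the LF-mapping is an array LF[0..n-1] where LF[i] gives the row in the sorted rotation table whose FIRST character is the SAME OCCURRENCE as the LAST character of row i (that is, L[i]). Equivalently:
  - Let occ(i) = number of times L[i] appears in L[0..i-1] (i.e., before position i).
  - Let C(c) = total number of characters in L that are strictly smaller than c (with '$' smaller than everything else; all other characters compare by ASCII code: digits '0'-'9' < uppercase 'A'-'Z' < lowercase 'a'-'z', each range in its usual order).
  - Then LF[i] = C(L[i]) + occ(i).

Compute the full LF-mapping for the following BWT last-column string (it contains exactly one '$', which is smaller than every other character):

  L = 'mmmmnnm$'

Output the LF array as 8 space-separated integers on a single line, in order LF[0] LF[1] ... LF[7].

Answer: 1 2 3 4 6 7 5 0

Derivation:
Char counts: '$':1, 'm':5, 'n':2
C (first-col start): C('$')=0, C('m')=1, C('n')=6
L[0]='m': occ=0, LF[0]=C('m')+0=1+0=1
L[1]='m': occ=1, LF[1]=C('m')+1=1+1=2
L[2]='m': occ=2, LF[2]=C('m')+2=1+2=3
L[3]='m': occ=3, LF[3]=C('m')+3=1+3=4
L[4]='n': occ=0, LF[4]=C('n')+0=6+0=6
L[5]='n': occ=1, LF[5]=C('n')+1=6+1=7
L[6]='m': occ=4, LF[6]=C('m')+4=1+4=5
L[7]='$': occ=0, LF[7]=C('$')+0=0+0=0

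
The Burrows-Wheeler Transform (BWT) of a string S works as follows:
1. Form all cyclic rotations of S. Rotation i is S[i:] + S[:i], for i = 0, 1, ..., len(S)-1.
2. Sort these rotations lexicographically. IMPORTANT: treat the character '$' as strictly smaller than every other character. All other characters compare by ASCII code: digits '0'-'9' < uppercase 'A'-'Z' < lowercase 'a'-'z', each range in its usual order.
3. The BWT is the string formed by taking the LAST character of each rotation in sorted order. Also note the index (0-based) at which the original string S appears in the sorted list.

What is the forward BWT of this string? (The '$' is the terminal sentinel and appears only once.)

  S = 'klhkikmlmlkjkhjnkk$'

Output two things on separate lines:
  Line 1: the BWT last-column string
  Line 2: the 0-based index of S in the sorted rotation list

All 19 rotations (rotation i = S[i:]+S[:i]):
  rot[0] = klhkikmlmlkjkhjnkk$
  rot[1] = lhkikmlmlkjkhjnkk$k
  rot[2] = hkikmlmlkjkhjnkk$kl
  rot[3] = kikmlmlkjkhjnkk$klh
  rot[4] = ikmlmlkjkhjnkk$klhk
  rot[5] = kmlmlkjkhjnkk$klhki
  rot[6] = mlmlkjkhjnkk$klhkik
  rot[7] = lmlkjkhjnkk$klhkikm
  rot[8] = mlkjkhjnkk$klhkikml
  rot[9] = lkjkhjnkk$klhkikmlm
  rot[10] = kjkhjnkk$klhkikmlml
  rot[11] = jkhjnkk$klhkikmlmlk
  rot[12] = khjnkk$klhkikmlmlkj
  rot[13] = hjnkk$klhkikmlmlkjk
  rot[14] = jnkk$klhkikmlmlkjkh
  rot[15] = nkk$klhkikmlmlkjkhj
  rot[16] = kk$klhkikmlmlkjkhjn
  rot[17] = k$klhkikmlmlkjkhjnk
  rot[18] = $klhkikmlmlkjkhjnkk
Sorted (with $ < everything):
  sorted[0] = $klhkikmlmlkjkhjnkk  (last char: 'k')
  sorted[1] = hjnkk$klhkikmlmlkjk  (last char: 'k')
  sorted[2] = hkikmlmlkjkhjnkk$kl  (last char: 'l')
  sorted[3] = ikmlmlkjkhjnkk$klhk  (last char: 'k')
  sorted[4] = jkhjnkk$klhkikmlmlk  (last char: 'k')
  sorted[5] = jnkk$klhkikmlmlkjkh  (last char: 'h')
  sorted[6] = k$klhkikmlmlkjkhjnk  (last char: 'k')
  sorted[7] = khjnkk$klhkikmlmlkj  (last char: 'j')
  sorted[8] = kikmlmlkjkhjnkk$klh  (last char: 'h')
  sorted[9] = kjkhjnkk$klhkikmlml  (last char: 'l')
  sorted[10] = kk$klhkikmlmlkjkhjn  (last char: 'n')
  sorted[11] = klhkikmlmlkjkhjnkk$  (last char: '$')
  sorted[12] = kmlmlkjkhjnkk$klhki  (last char: 'i')
  sorted[13] = lhkikmlmlkjkhjnkk$k  (last char: 'k')
  sorted[14] = lkjkhjnkk$klhkikmlm  (last char: 'm')
  sorted[15] = lmlkjkhjnkk$klhkikm  (last char: 'm')
  sorted[16] = mlkjkhjnkk$klhkikml  (last char: 'l')
  sorted[17] = mlmlkjkhjnkk$klhkik  (last char: 'k')
  sorted[18] = nkk$klhkikmlmlkjkhj  (last char: 'j')
Last column: kklkkhkjhln$ikmmlkj
Original string S is at sorted index 11

Answer: kklkkhkjhln$ikmmlkj
11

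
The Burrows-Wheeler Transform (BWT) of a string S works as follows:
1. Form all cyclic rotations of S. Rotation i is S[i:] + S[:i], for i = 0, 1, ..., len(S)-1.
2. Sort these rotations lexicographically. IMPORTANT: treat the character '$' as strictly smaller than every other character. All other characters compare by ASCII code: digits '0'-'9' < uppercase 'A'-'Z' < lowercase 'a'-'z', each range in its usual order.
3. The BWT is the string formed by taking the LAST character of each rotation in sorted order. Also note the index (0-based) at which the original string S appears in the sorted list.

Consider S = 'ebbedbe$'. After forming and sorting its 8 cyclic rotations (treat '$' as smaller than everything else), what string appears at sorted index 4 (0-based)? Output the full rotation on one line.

Answer: dbe$ebbe

Derivation:
All 8 rotations (rotation i = S[i:]+S[:i]):
  rot[0] = ebbedbe$
  rot[1] = bbedbe$e
  rot[2] = bedbe$eb
  rot[3] = edbe$ebb
  rot[4] = dbe$ebbe
  rot[5] = be$ebbed
  rot[6] = e$ebbedb
  rot[7] = $ebbedbe
Sorted (with $ < everything):
  sorted[0] = $ebbedbe
  sorted[1] = bbedbe$e
  sorted[2] = be$ebbed
  sorted[3] = bedbe$eb
  sorted[4] = dbe$ebbe
  sorted[5] = e$ebbedb
  sorted[6] = ebbedbe$
  sorted[7] = edbe$ebb
sorted[4] = dbe$ebbe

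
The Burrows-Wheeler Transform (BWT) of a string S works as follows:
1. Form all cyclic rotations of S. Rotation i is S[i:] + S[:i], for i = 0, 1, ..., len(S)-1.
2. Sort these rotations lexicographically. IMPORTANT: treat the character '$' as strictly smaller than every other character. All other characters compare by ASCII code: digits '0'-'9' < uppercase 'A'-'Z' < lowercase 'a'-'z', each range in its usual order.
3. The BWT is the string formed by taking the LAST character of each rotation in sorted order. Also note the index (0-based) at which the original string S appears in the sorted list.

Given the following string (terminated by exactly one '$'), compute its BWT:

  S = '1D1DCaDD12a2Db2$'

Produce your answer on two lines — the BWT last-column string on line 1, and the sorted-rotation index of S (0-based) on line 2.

Answer: 2D$Dba1DD11a22CD
2

Derivation:
All 16 rotations (rotation i = S[i:]+S[:i]):
  rot[0] = 1D1DCaDD12a2Db2$
  rot[1] = D1DCaDD12a2Db2$1
  rot[2] = 1DCaDD12a2Db2$1D
  rot[3] = DCaDD12a2Db2$1D1
  rot[4] = CaDD12a2Db2$1D1D
  rot[5] = aDD12a2Db2$1D1DC
  rot[6] = DD12a2Db2$1D1DCa
  rot[7] = D12a2Db2$1D1DCaD
  rot[8] = 12a2Db2$1D1DCaDD
  rot[9] = 2a2Db2$1D1DCaDD1
  rot[10] = a2Db2$1D1DCaDD12
  rot[11] = 2Db2$1D1DCaDD12a
  rot[12] = Db2$1D1DCaDD12a2
  rot[13] = b2$1D1DCaDD12a2D
  rot[14] = 2$1D1DCaDD12a2Db
  rot[15] = $1D1DCaDD12a2Db2
Sorted (with $ < everything):
  sorted[0] = $1D1DCaDD12a2Db2  (last char: '2')
  sorted[1] = 12a2Db2$1D1DCaDD  (last char: 'D')
  sorted[2] = 1D1DCaDD12a2Db2$  (last char: '$')
  sorted[3] = 1DCaDD12a2Db2$1D  (last char: 'D')
  sorted[4] = 2$1D1DCaDD12a2Db  (last char: 'b')
  sorted[5] = 2Db2$1D1DCaDD12a  (last char: 'a')
  sorted[6] = 2a2Db2$1D1DCaDD1  (last char: '1')
  sorted[7] = CaDD12a2Db2$1D1D  (last char: 'D')
  sorted[8] = D12a2Db2$1D1DCaD  (last char: 'D')
  sorted[9] = D1DCaDD12a2Db2$1  (last char: '1')
  sorted[10] = DCaDD12a2Db2$1D1  (last char: '1')
  sorted[11] = DD12a2Db2$1D1DCa  (last char: 'a')
  sorted[12] = Db2$1D1DCaDD12a2  (last char: '2')
  sorted[13] = a2Db2$1D1DCaDD12  (last char: '2')
  sorted[14] = aDD12a2Db2$1D1DC  (last char: 'C')
  sorted[15] = b2$1D1DCaDD12a2D  (last char: 'D')
Last column: 2D$Dba1DD11a22CD
Original string S is at sorted index 2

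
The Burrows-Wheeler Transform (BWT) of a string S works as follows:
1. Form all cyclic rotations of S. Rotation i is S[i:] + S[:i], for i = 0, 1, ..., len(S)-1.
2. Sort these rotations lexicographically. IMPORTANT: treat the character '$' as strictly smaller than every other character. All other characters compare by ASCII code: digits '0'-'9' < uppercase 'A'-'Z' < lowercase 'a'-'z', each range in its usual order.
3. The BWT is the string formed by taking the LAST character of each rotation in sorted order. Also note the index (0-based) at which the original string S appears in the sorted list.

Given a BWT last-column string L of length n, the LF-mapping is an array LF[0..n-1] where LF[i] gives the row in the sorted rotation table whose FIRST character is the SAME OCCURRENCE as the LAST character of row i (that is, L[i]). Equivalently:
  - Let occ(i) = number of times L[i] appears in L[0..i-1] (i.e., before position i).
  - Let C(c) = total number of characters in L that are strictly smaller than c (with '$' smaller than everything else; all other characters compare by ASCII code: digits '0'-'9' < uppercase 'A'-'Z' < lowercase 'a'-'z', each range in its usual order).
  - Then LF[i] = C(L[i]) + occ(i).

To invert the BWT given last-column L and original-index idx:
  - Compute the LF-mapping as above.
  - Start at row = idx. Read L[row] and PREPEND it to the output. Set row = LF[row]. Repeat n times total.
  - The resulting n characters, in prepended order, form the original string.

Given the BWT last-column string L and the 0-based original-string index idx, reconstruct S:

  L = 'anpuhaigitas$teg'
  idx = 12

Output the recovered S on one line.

Answer: spaghettiiguana$

Derivation:
LF mapping: 1 10 11 15 7 2 8 5 9 13 3 12 0 14 4 6
Walk LF starting at row 12, prepending L[row]:
  step 1: row=12, L[12]='$', prepend. Next row=LF[12]=0
  step 2: row=0, L[0]='a', prepend. Next row=LF[0]=1
  step 3: row=1, L[1]='n', prepend. Next row=LF[1]=10
  step 4: row=10, L[10]='a', prepend. Next row=LF[10]=3
  step 5: row=3, L[3]='u', prepend. Next row=LF[3]=15
  step 6: row=15, L[15]='g', prepend. Next row=LF[15]=6
  step 7: row=6, L[6]='i', prepend. Next row=LF[6]=8
  step 8: row=8, L[8]='i', prepend. Next row=LF[8]=9
  step 9: row=9, L[9]='t', prepend. Next row=LF[9]=13
  step 10: row=13, L[13]='t', prepend. Next row=LF[13]=14
  step 11: row=14, L[14]='e', prepend. Next row=LF[14]=4
  step 12: row=4, L[4]='h', prepend. Next row=LF[4]=7
  step 13: row=7, L[7]='g', prepend. Next row=LF[7]=5
  step 14: row=5, L[5]='a', prepend. Next row=LF[5]=2
  step 15: row=2, L[2]='p', prepend. Next row=LF[2]=11
  step 16: row=11, L[11]='s', prepend. Next row=LF[11]=12
Reversed output: spaghettiiguana$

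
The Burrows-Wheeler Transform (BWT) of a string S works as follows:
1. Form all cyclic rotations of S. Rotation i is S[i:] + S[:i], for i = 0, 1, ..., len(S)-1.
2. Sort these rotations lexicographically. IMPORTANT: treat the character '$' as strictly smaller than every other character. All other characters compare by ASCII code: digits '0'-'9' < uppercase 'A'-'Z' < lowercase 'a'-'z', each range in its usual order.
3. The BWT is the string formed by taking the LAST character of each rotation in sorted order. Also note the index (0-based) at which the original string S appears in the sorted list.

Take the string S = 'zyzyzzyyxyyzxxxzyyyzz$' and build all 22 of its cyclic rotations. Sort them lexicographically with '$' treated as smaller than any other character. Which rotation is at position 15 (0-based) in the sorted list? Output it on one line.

Answer: zxxxzyyyzz$zyzyzzyyxyy

Derivation:
All 22 rotations (rotation i = S[i:]+S[:i]):
  rot[0] = zyzyzzyyxyyzxxxzyyyzz$
  rot[1] = yzyzzyyxyyzxxxzyyyzz$z
  rot[2] = zyzzyyxyyzxxxzyyyzz$zy
  rot[3] = yzzyyxyyzxxxzyyyzz$zyz
  rot[4] = zzyyxyyzxxxzyyyzz$zyzy
  rot[5] = zyyxyyzxxxzyyyzz$zyzyz
  rot[6] = yyxyyzxxxzyyyzz$zyzyzz
  rot[7] = yxyyzxxxzyyyzz$zyzyzzy
  rot[8] = xyyzxxxzyyyzz$zyzyzzyy
  rot[9] = yyzxxxzyyyzz$zyzyzzyyx
  rot[10] = yzxxxzyyyzz$zyzyzzyyxy
  rot[11] = zxxxzyyyzz$zyzyzzyyxyy
  rot[12] = xxxzyyyzz$zyzyzzyyxyyz
  rot[13] = xxzyyyzz$zyzyzzyyxyyzx
  rot[14] = xzyyyzz$zyzyzzyyxyyzxx
  rot[15] = zyyyzz$zyzyzzyyxyyzxxx
  rot[16] = yyyzz$zyzyzzyyxyyzxxxz
  rot[17] = yyzz$zyzyzzyyxyyzxxxzy
  rot[18] = yzz$zyzyzzyyxyyzxxxzyy
  rot[19] = zz$zyzyzzyyxyyzxxxzyyy
  rot[20] = z$zyzyzzyyxyyzxxxzyyyz
  rot[21] = $zyzyzzyyxyyzxxxzyyyzz
Sorted (with $ < everything):
  sorted[0] = $zyzyzzyyxyyzxxxzyyyzz
  sorted[1] = xxxzyyyzz$zyzyzzyyxyyz
  sorted[2] = xxzyyyzz$zyzyzzyyxyyzx
  sorted[3] = xyyzxxxzyyyzz$zyzyzzyy
  sorted[4] = xzyyyzz$zyzyzzyyxyyzxx
  sorted[5] = yxyyzxxxzyyyzz$zyzyzzy
  sorted[6] = yyxyyzxxxzyyyzz$zyzyzz
  sorted[7] = yyyzz$zyzyzzyyxyyzxxxz
  sorted[8] = yyzxxxzyyyzz$zyzyzzyyx
  sorted[9] = yyzz$zyzyzzyyxyyzxxxzy
  sorted[10] = yzxxxzyyyzz$zyzyzzyyxy
  sorted[11] = yzyzzyyxyyzxxxzyyyzz$z
  sorted[12] = yzz$zyzyzzyyxyyzxxxzyy
  sorted[13] = yzzyyxyyzxxxzyyyzz$zyz
  sorted[14] = z$zyzyzzyyxyyzxxxzyyyz
  sorted[15] = zxxxzyyyzz$zyzyzzyyxyy
  sorted[16] = zyyxyyzxxxzyyyzz$zyzyz
  sorted[17] = zyyyzz$zyzyzzyyxyyzxxx
  sorted[18] = zyzyzzyyxyyzxxxzyyyzz$
  sorted[19] = zyzzyyxyyzxxxzyyyzz$zy
  sorted[20] = zz$zyzyzzyyxyyzxxxzyyy
  sorted[21] = zzyyxyyzxxxzyyyzz$zyzy
sorted[15] = zxxxzyyyzz$zyzyzzyyxyy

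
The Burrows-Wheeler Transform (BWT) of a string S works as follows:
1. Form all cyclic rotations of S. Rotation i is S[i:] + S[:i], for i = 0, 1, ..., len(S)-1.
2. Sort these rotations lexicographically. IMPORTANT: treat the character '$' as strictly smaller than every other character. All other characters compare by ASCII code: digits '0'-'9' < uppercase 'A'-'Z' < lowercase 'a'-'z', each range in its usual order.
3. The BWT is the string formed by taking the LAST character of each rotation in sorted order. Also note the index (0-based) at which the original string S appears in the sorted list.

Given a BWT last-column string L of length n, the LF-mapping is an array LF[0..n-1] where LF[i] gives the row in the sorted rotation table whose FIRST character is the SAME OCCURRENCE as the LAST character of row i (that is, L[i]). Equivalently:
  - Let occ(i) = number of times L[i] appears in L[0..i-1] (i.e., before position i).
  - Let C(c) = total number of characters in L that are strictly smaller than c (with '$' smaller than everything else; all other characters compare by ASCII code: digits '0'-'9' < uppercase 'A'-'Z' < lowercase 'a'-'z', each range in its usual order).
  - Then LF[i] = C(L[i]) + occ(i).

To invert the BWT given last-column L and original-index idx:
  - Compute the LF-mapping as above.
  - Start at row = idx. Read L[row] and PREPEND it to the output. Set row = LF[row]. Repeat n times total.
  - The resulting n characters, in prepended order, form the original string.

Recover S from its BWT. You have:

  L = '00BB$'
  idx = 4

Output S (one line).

LF mapping: 1 2 3 4 0
Walk LF starting at row 4, prepending L[row]:
  step 1: row=4, L[4]='$', prepend. Next row=LF[4]=0
  step 2: row=0, L[0]='0', prepend. Next row=LF[0]=1
  step 3: row=1, L[1]='0', prepend. Next row=LF[1]=2
  step 4: row=2, L[2]='B', prepend. Next row=LF[2]=3
  step 5: row=3, L[3]='B', prepend. Next row=LF[3]=4
Reversed output: BB00$

Answer: BB00$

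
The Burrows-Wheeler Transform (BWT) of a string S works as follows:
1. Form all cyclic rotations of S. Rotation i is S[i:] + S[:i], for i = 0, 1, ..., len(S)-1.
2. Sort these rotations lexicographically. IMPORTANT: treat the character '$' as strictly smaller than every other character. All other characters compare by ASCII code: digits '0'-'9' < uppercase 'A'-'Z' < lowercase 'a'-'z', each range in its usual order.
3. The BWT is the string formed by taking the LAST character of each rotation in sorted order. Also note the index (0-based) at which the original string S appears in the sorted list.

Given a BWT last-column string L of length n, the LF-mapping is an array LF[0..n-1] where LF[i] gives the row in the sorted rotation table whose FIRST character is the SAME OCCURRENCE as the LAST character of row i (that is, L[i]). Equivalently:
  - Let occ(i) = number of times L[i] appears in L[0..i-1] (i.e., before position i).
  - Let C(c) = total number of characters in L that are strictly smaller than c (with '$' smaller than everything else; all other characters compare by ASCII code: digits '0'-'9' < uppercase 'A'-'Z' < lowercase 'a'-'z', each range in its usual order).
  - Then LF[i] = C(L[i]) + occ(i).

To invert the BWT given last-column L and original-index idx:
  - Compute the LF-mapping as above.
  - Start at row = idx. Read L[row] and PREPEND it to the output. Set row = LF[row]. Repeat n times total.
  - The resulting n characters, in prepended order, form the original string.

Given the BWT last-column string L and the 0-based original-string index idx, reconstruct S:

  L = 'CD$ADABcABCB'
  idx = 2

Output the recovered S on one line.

Answer: ABDAACDBBcC$

Derivation:
LF mapping: 7 9 0 1 10 2 4 11 3 5 8 6
Walk LF starting at row 2, prepending L[row]:
  step 1: row=2, L[2]='$', prepend. Next row=LF[2]=0
  step 2: row=0, L[0]='C', prepend. Next row=LF[0]=7
  step 3: row=7, L[7]='c', prepend. Next row=LF[7]=11
  step 4: row=11, L[11]='B', prepend. Next row=LF[11]=6
  step 5: row=6, L[6]='B', prepend. Next row=LF[6]=4
  step 6: row=4, L[4]='D', prepend. Next row=LF[4]=10
  step 7: row=10, L[10]='C', prepend. Next row=LF[10]=8
  step 8: row=8, L[8]='A', prepend. Next row=LF[8]=3
  step 9: row=3, L[3]='A', prepend. Next row=LF[3]=1
  step 10: row=1, L[1]='D', prepend. Next row=LF[1]=9
  step 11: row=9, L[9]='B', prepend. Next row=LF[9]=5
  step 12: row=5, L[5]='A', prepend. Next row=LF[5]=2
Reversed output: ABDAACDBBcC$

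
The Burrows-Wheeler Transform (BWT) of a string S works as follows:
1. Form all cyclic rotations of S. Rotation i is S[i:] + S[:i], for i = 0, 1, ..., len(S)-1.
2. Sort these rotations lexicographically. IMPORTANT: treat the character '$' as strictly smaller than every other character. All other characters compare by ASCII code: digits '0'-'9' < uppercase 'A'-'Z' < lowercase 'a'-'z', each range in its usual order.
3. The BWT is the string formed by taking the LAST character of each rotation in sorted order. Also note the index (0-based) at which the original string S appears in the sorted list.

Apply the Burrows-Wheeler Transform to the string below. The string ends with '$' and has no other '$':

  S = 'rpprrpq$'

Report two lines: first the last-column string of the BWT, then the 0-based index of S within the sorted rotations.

Answer: qrrpp$rp
5

Derivation:
All 8 rotations (rotation i = S[i:]+S[:i]):
  rot[0] = rpprrpq$
  rot[1] = pprrpq$r
  rot[2] = prrpq$rp
  rot[3] = rrpq$rpp
  rot[4] = rpq$rppr
  rot[5] = pq$rpprr
  rot[6] = q$rpprrp
  rot[7] = $rpprrpq
Sorted (with $ < everything):
  sorted[0] = $rpprrpq  (last char: 'q')
  sorted[1] = pprrpq$r  (last char: 'r')
  sorted[2] = pq$rpprr  (last char: 'r')
  sorted[3] = prrpq$rp  (last char: 'p')
  sorted[4] = q$rpprrp  (last char: 'p')
  sorted[5] = rpprrpq$  (last char: '$')
  sorted[6] = rpq$rppr  (last char: 'r')
  sorted[7] = rrpq$rpp  (last char: 'p')
Last column: qrrpp$rp
Original string S is at sorted index 5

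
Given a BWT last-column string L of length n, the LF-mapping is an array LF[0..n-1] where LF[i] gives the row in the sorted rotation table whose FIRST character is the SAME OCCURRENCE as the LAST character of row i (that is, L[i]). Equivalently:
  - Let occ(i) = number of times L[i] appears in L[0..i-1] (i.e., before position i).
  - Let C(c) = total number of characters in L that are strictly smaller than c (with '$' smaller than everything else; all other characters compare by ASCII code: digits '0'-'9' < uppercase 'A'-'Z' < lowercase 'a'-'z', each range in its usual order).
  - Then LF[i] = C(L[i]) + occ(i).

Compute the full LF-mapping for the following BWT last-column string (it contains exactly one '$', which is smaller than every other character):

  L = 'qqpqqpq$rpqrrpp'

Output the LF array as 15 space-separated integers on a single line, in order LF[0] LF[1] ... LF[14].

Answer: 6 7 1 8 9 2 10 0 12 3 11 13 14 4 5

Derivation:
Char counts: '$':1, 'p':5, 'q':6, 'r':3
C (first-col start): C('$')=0, C('p')=1, C('q')=6, C('r')=12
L[0]='q': occ=0, LF[0]=C('q')+0=6+0=6
L[1]='q': occ=1, LF[1]=C('q')+1=6+1=7
L[2]='p': occ=0, LF[2]=C('p')+0=1+0=1
L[3]='q': occ=2, LF[3]=C('q')+2=6+2=8
L[4]='q': occ=3, LF[4]=C('q')+3=6+3=9
L[5]='p': occ=1, LF[5]=C('p')+1=1+1=2
L[6]='q': occ=4, LF[6]=C('q')+4=6+4=10
L[7]='$': occ=0, LF[7]=C('$')+0=0+0=0
L[8]='r': occ=0, LF[8]=C('r')+0=12+0=12
L[9]='p': occ=2, LF[9]=C('p')+2=1+2=3
L[10]='q': occ=5, LF[10]=C('q')+5=6+5=11
L[11]='r': occ=1, LF[11]=C('r')+1=12+1=13
L[12]='r': occ=2, LF[12]=C('r')+2=12+2=14
L[13]='p': occ=3, LF[13]=C('p')+3=1+3=4
L[14]='p': occ=4, LF[14]=C('p')+4=1+4=5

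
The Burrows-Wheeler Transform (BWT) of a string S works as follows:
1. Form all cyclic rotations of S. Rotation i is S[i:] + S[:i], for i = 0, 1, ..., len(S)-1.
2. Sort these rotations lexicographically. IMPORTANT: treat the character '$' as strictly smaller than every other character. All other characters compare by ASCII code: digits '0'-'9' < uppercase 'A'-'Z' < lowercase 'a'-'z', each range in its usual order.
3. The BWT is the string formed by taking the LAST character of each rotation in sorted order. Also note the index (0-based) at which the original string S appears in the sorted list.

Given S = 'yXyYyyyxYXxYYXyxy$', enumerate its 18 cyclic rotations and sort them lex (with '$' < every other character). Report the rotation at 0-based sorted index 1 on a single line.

Answer: XxYYXyxy$yXyYyyyxY

Derivation:
All 18 rotations (rotation i = S[i:]+S[:i]):
  rot[0] = yXyYyyyxYXxYYXyxy$
  rot[1] = XyYyyyxYXxYYXyxy$y
  rot[2] = yYyyyxYXxYYXyxy$yX
  rot[3] = YyyyxYXxYYXyxy$yXy
  rot[4] = yyyxYXxYYXyxy$yXyY
  rot[5] = yyxYXxYYXyxy$yXyYy
  rot[6] = yxYXxYYXyxy$yXyYyy
  rot[7] = xYXxYYXyxy$yXyYyyy
  rot[8] = YXxYYXyxy$yXyYyyyx
  rot[9] = XxYYXyxy$yXyYyyyxY
  rot[10] = xYYXyxy$yXyYyyyxYX
  rot[11] = YYXyxy$yXyYyyyxYXx
  rot[12] = YXyxy$yXyYyyyxYXxY
  rot[13] = Xyxy$yXyYyyyxYXxYY
  rot[14] = yxy$yXyYyyyxYXxYYX
  rot[15] = xy$yXyYyyyxYXxYYXy
  rot[16] = y$yXyYyyyxYXxYYXyx
  rot[17] = $yXyYyyyxYXxYYXyxy
Sorted (with $ < everything):
  sorted[0] = $yXyYyyyxYXxYYXyxy
  sorted[1] = XxYYXyxy$yXyYyyyxY
  sorted[2] = XyYyyyxYXxYYXyxy$y
  sorted[3] = Xyxy$yXyYyyyxYXxYY
  sorted[4] = YXxYYXyxy$yXyYyyyx
  sorted[5] = YXyxy$yXyYyyyxYXxY
  sorted[6] = YYXyxy$yXyYyyyxYXx
  sorted[7] = YyyyxYXxYYXyxy$yXy
  sorted[8] = xYXxYYXyxy$yXyYyyy
  sorted[9] = xYYXyxy$yXyYyyyxYX
  sorted[10] = xy$yXyYyyyxYXxYYXy
  sorted[11] = y$yXyYyyyxYXxYYXyx
  sorted[12] = yXyYyyyxYXxYYXyxy$
  sorted[13] = yYyyyxYXxYYXyxy$yX
  sorted[14] = yxYXxYYXyxy$yXyYyy
  sorted[15] = yxy$yXyYyyyxYXxYYX
  sorted[16] = yyxYXxYYXyxy$yXyYy
  sorted[17] = yyyxYXxYYXyxy$yXyY
sorted[1] = XxYYXyxy$yXyYyyyxY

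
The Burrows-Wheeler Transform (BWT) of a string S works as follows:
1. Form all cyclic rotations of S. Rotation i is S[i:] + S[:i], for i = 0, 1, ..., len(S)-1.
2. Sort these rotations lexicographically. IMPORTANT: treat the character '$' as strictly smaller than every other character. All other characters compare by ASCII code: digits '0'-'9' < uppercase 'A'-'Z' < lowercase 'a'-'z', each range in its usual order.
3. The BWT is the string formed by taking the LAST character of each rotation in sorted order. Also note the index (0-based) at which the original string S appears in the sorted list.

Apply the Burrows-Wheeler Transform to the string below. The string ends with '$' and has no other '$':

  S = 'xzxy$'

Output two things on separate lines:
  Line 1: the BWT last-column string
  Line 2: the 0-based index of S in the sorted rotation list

All 5 rotations (rotation i = S[i:]+S[:i]):
  rot[0] = xzxy$
  rot[1] = zxy$x
  rot[2] = xy$xz
  rot[3] = y$xzx
  rot[4] = $xzxy
Sorted (with $ < everything):
  sorted[0] = $xzxy  (last char: 'y')
  sorted[1] = xy$xz  (last char: 'z')
  sorted[2] = xzxy$  (last char: '$')
  sorted[3] = y$xzx  (last char: 'x')
  sorted[4] = zxy$x  (last char: 'x')
Last column: yz$xx
Original string S is at sorted index 2

Answer: yz$xx
2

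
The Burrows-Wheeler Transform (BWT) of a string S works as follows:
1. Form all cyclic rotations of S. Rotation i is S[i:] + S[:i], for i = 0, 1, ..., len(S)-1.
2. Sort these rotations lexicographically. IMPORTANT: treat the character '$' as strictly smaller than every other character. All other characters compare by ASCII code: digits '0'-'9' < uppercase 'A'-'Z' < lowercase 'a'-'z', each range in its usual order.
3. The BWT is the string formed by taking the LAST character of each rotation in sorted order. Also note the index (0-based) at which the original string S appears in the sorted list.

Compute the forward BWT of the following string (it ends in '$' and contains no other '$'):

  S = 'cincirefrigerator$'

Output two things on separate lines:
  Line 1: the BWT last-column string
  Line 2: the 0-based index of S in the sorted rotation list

Answer: rr$nrgeirccitoeifa
2

Derivation:
All 18 rotations (rotation i = S[i:]+S[:i]):
  rot[0] = cincirefrigerator$
  rot[1] = incirefrigerator$c
  rot[2] = ncirefrigerator$ci
  rot[3] = cirefrigerator$cin
  rot[4] = irefrigerator$cinc
  rot[5] = refrigerator$cinci
  rot[6] = efrigerator$cincir
  rot[7] = frigerator$cincire
  rot[8] = rigerator$cinciref
  rot[9] = igerator$cincirefr
  rot[10] = gerator$cincirefri
  rot[11] = erator$cincirefrig
  rot[12] = rator$cincirefrige
  rot[13] = ator$cincirefriger
  rot[14] = tor$cincirefrigera
  rot[15] = or$cincirefrigerat
  rot[16] = r$cincirefrigerato
  rot[17] = $cincirefrigerator
Sorted (with $ < everything):
  sorted[0] = $cincirefrigerator  (last char: 'r')
  sorted[1] = ator$cincirefriger  (last char: 'r')
  sorted[2] = cincirefrigerator$  (last char: '$')
  sorted[3] = cirefrigerator$cin  (last char: 'n')
  sorted[4] = efrigerator$cincir  (last char: 'r')
  sorted[5] = erator$cincirefrig  (last char: 'g')
  sorted[6] = frigerator$cincire  (last char: 'e')
  sorted[7] = gerator$cincirefri  (last char: 'i')
  sorted[8] = igerator$cincirefr  (last char: 'r')
  sorted[9] = incirefrigerator$c  (last char: 'c')
  sorted[10] = irefrigerator$cinc  (last char: 'c')
  sorted[11] = ncirefrigerator$ci  (last char: 'i')
  sorted[12] = or$cincirefrigerat  (last char: 't')
  sorted[13] = r$cincirefrigerato  (last char: 'o')
  sorted[14] = rator$cincirefrige  (last char: 'e')
  sorted[15] = refrigerator$cinci  (last char: 'i')
  sorted[16] = rigerator$cinciref  (last char: 'f')
  sorted[17] = tor$cincirefrigera  (last char: 'a')
Last column: rr$nrgeirccitoeifa
Original string S is at sorted index 2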